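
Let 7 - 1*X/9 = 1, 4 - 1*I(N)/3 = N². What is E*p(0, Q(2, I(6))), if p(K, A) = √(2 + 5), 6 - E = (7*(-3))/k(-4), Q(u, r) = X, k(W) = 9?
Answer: 25*√7/3 ≈ 22.048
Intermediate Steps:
I(N) = 12 - 3*N²
X = 54 (X = 63 - 9*1 = 63 - 9 = 54)
Q(u, r) = 54
E = 25/3 (E = 6 - 7*(-3)/9 = 6 - (-21)/9 = 6 - 1*(-7/3) = 6 + 7/3 = 25/3 ≈ 8.3333)
p(K, A) = √7
E*p(0, Q(2, I(6))) = 25*√7/3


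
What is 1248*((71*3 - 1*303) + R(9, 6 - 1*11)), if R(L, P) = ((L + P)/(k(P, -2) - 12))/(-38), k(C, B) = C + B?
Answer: -40545024/361 ≈ -1.1231e+5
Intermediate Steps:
k(C, B) = B + C
R(L, P) = -(L + P)/(38*(-14 + P)) (R(L, P) = ((L + P)/((-2 + P) - 12))/(-38) = ((L + P)/(-14 + P))*(-1/38) = -(L + P)/(38*(-14 + P)))
1248*((71*3 - 1*303) + R(9, 6 - 1*11)) = 1248*((71*3 - 1*303) + (-1*9 - (6 - 1*11))/(38*(-14 + (6 - 1*11)))) = 1248*((213 - 303) + (-9 - (6 - 11))/(38*(-14 + (6 - 11)))) = 1248*(-90 + (-9 - 1*(-5))/(38*(-14 - 5))) = 1248*(-90 + (1/38)*(-9 + 5)/(-19)) = 1248*(-90 + (1/38)*(-1/19)*(-4)) = 1248*(-90 + 2/361) = 1248*(-32488/361) = -40545024/361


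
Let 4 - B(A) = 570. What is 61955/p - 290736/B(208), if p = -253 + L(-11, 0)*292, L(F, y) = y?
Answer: 19244839/71599 ≈ 268.79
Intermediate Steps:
B(A) = -566 (B(A) = 4 - 1*570 = 4 - 570 = -566)
p = -253 (p = -253 + 0*292 = -253 + 0 = -253)
61955/p - 290736/B(208) = 61955/(-253) - 290736/(-566) = 61955*(-1/253) - 290736*(-1/566) = -61955/253 + 145368/283 = 19244839/71599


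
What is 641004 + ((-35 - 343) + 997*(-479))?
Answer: 163063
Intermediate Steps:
641004 + ((-35 - 343) + 997*(-479)) = 641004 + (-378 - 477563) = 641004 - 477941 = 163063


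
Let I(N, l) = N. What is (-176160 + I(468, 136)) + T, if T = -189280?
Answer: -364972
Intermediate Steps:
(-176160 + I(468, 136)) + T = (-176160 + 468) - 189280 = -175692 - 189280 = -364972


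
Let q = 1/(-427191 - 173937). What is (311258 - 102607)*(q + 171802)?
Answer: 21548430492458405/601128 ≈ 3.5847e+10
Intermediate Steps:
q = -1/601128 (q = 1/(-601128) = -1/601128 ≈ -1.6635e-6)
(311258 - 102607)*(q + 171802) = (311258 - 102607)*(-1/601128 + 171802) = 208651*(103274992655/601128) = 21548430492458405/601128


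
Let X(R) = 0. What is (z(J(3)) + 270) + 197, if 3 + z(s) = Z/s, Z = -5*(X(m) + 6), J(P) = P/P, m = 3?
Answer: 434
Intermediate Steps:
J(P) = 1
Z = -30 (Z = -5*(0 + 6) = -5*6 = -30)
z(s) = -3 - 30/s
(z(J(3)) + 270) + 197 = ((-3 - 30/1) + 270) + 197 = ((-3 - 30*1) + 270) + 197 = ((-3 - 30) + 270) + 197 = (-33 + 270) + 197 = 237 + 197 = 434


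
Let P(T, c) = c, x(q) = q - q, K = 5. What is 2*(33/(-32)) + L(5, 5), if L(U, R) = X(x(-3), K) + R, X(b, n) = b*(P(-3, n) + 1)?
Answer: 47/16 ≈ 2.9375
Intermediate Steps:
x(q) = 0
X(b, n) = b*(1 + n) (X(b, n) = b*(n + 1) = b*(1 + n))
L(U, R) = R (L(U, R) = 0*(1 + 5) + R = 0*6 + R = 0 + R = R)
2*(33/(-32)) + L(5, 5) = 2*(33/(-32)) + 5 = 2*(33*(-1/32)) + 5 = 2*(-33/32) + 5 = -33/16 + 5 = 47/16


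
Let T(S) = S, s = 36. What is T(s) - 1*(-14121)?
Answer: 14157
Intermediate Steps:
T(s) - 1*(-14121) = 36 - 1*(-14121) = 36 + 14121 = 14157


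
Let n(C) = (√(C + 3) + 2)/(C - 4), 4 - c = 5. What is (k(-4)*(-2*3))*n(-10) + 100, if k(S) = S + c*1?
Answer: 670/7 - 15*I*√7/7 ≈ 95.714 - 5.6695*I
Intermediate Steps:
c = -1 (c = 4 - 1*5 = 4 - 5 = -1)
k(S) = -1 + S (k(S) = S - 1*1 = S - 1 = -1 + S)
n(C) = (2 + √(3 + C))/(-4 + C) (n(C) = (√(3 + C) + 2)/(-4 + C) = (2 + √(3 + C))/(-4 + C))
(k(-4)*(-2*3))*n(-10) + 100 = ((-1 - 4)*(-2*3))*((2 + √(3 - 10))/(-4 - 10)) + 100 = (-5*(-6))*((2 + √(-7))/(-14)) + 100 = 30*(-(2 + I*√7)/14) + 100 = 30*(-⅐ - I*√7/14) + 100 = (-30/7 - 15*I*√7/7) + 100 = 670/7 - 15*I*√7/7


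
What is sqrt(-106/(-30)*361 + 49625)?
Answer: 2*sqrt(2863155)/15 ≈ 225.61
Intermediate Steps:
sqrt(-106/(-30)*361 + 49625) = sqrt(-106*(-1/30)*361 + 49625) = sqrt((53/15)*361 + 49625) = sqrt(19133/15 + 49625) = sqrt(763508/15) = 2*sqrt(2863155)/15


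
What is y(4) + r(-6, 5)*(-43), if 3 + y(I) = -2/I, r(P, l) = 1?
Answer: -93/2 ≈ -46.500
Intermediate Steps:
y(I) = -3 - 2/I
y(4) + r(-6, 5)*(-43) = (-3 - 2/4) + 1*(-43) = (-3 - 2*¼) - 43 = (-3 - ½) - 43 = -7/2 - 43 = -93/2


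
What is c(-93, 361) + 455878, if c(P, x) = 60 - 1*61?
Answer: 455877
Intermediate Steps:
c(P, x) = -1 (c(P, x) = 60 - 61 = -1)
c(-93, 361) + 455878 = -1 + 455878 = 455877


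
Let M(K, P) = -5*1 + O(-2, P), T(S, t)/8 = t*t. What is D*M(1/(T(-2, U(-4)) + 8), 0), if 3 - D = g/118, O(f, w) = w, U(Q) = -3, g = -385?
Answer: -3695/118 ≈ -31.314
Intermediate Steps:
T(S, t) = 8*t² (T(S, t) = 8*(t*t) = 8*t²)
M(K, P) = -5 + P (M(K, P) = -5*1 + P = -5 + P)
D = 739/118 (D = 3 - (-385)/118 = 3 - 1*(-385/118) = 3 + 385/118 = 739/118 ≈ 6.2627)
D*M(1/(T(-2, U(-4)) + 8), 0) = 739*(-5 + 0)/118 = (739/118)*(-5) = -3695/118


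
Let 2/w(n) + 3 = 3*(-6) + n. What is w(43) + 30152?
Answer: 331673/11 ≈ 30152.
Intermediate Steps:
w(n) = 2/(-21 + n) (w(n) = 2/(-3 + (3*(-6) + n)) = 2/(-3 + (-18 + n)) = 2/(-21 + n))
w(43) + 30152 = 2/(-21 + 43) + 30152 = 2/22 + 30152 = 2*(1/22) + 30152 = 1/11 + 30152 = 331673/11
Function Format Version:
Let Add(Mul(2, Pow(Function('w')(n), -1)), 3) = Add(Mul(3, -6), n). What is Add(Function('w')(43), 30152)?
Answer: Rational(331673, 11) ≈ 30152.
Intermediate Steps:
Function('w')(n) = Mul(2, Pow(Add(-21, n), -1)) (Function('w')(n) = Mul(2, Pow(Add(-3, Add(Mul(3, -6), n)), -1)) = Mul(2, Pow(Add(-3, Add(-18, n)), -1)) = Mul(2, Pow(Add(-21, n), -1)))
Add(Function('w')(43), 30152) = Add(Mul(2, Pow(Add(-21, 43), -1)), 30152) = Add(Mul(2, Pow(22, -1)), 30152) = Add(Mul(2, Rational(1, 22)), 30152) = Add(Rational(1, 11), 30152) = Rational(331673, 11)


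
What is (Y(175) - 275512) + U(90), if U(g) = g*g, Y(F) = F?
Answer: -267237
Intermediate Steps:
U(g) = g**2
(Y(175) - 275512) + U(90) = (175 - 275512) + 90**2 = -275337 + 8100 = -267237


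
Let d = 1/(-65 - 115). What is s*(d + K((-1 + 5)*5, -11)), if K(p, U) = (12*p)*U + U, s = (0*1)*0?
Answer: 0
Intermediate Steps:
s = 0 (s = 0*0 = 0)
K(p, U) = U + 12*U*p (K(p, U) = 12*U*p + U = U + 12*U*p)
d = -1/180 (d = 1/(-180) = -1/180 ≈ -0.0055556)
s*(d + K((-1 + 5)*5, -11)) = 0*(-1/180 - 11*(1 + 12*((-1 + 5)*5))) = 0*(-1/180 - 11*(1 + 12*(4*5))) = 0*(-1/180 - 11*(1 + 12*20)) = 0*(-1/180 - 11*(1 + 240)) = 0*(-1/180 - 11*241) = 0*(-1/180 - 2651) = 0*(-477181/180) = 0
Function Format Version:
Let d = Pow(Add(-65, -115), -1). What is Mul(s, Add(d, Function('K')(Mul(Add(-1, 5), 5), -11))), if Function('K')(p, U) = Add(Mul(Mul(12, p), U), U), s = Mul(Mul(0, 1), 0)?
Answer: 0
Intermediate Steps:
s = 0 (s = Mul(0, 0) = 0)
Function('K')(p, U) = Add(U, Mul(12, U, p)) (Function('K')(p, U) = Add(Mul(12, U, p), U) = Add(U, Mul(12, U, p)))
d = Rational(-1, 180) (d = Pow(-180, -1) = Rational(-1, 180) ≈ -0.0055556)
Mul(s, Add(d, Function('K')(Mul(Add(-1, 5), 5), -11))) = Mul(0, Add(Rational(-1, 180), Mul(-11, Add(1, Mul(12, Mul(Add(-1, 5), 5)))))) = Mul(0, Add(Rational(-1, 180), Mul(-11, Add(1, Mul(12, Mul(4, 5)))))) = Mul(0, Add(Rational(-1, 180), Mul(-11, Add(1, Mul(12, 20))))) = Mul(0, Add(Rational(-1, 180), Mul(-11, Add(1, 240)))) = Mul(0, Add(Rational(-1, 180), Mul(-11, 241))) = Mul(0, Add(Rational(-1, 180), -2651)) = Mul(0, Rational(-477181, 180)) = 0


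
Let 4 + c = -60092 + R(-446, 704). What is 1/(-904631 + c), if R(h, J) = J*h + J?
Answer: -1/1278007 ≈ -7.8247e-7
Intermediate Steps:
R(h, J) = J + J*h
c = -373376 (c = -4 + (-60092 + 704*(1 - 446)) = -4 + (-60092 + 704*(-445)) = -4 + (-60092 - 313280) = -4 - 373372 = -373376)
1/(-904631 + c) = 1/(-904631 - 373376) = 1/(-1278007) = -1/1278007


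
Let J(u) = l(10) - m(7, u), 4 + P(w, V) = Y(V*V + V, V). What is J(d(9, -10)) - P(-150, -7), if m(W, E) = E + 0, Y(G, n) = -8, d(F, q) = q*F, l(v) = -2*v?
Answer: 82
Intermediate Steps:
d(F, q) = F*q
P(w, V) = -12 (P(w, V) = -4 - 8 = -12)
m(W, E) = E
J(u) = -20 - u (J(u) = -2*10 - u = -20 - u)
J(d(9, -10)) - P(-150, -7) = (-20 - 9*(-10)) - 1*(-12) = (-20 - 1*(-90)) + 12 = (-20 + 90) + 12 = 70 + 12 = 82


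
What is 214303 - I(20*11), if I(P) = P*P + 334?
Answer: 165569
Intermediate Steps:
I(P) = 334 + P**2 (I(P) = P**2 + 334 = 334 + P**2)
214303 - I(20*11) = 214303 - (334 + (20*11)**2) = 214303 - (334 + 220**2) = 214303 - (334 + 48400) = 214303 - 1*48734 = 214303 - 48734 = 165569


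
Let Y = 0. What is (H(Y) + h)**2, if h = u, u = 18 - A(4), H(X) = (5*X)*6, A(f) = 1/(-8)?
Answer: 21025/64 ≈ 328.52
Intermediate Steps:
A(f) = -1/8
H(X) = 30*X
u = 145/8 (u = 18 - 1*(-1/8) = 18 + 1/8 = 145/8 ≈ 18.125)
h = 145/8 ≈ 18.125
(H(Y) + h)**2 = (30*0 + 145/8)**2 = (0 + 145/8)**2 = (145/8)**2 = 21025/64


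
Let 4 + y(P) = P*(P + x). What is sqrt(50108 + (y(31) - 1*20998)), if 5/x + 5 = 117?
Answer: sqrt(23573613)/28 ≈ 173.40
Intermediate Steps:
x = 5/112 (x = 5/(-5 + 117) = 5/112 ≈ 0.044643)
y(P) = -4 + P*(5/112 + P) (y(P) = -4 + P*(P + 5/112) = -4 + P*(5/112 + P))
sqrt(50108 + (y(31) - 1*20998)) = sqrt(50108 + ((-4 + 31**2 + (5/112)*31) - 1*20998)) = sqrt(50108 + ((-4 + 961 + 155/112) - 20998)) = sqrt(50108 + (107339/112 - 20998)) = sqrt(50108 - 2244437/112) = sqrt(3367659/112) = sqrt(23573613)/28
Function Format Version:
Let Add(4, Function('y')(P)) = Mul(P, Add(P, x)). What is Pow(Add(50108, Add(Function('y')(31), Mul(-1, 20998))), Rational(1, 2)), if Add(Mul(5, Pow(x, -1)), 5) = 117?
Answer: Mul(Rational(1, 28), Pow(23573613, Rational(1, 2))) ≈ 173.40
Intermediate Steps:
x = Rational(5, 112) (x = Mul(5, Pow(Add(-5, 117), -1)) = Mul(5, Pow(112, -1)) = Mul(5, Rational(1, 112)) = Rational(5, 112) ≈ 0.044643)
Function('y')(P) = Add(-4, Mul(P, Add(Rational(5, 112), P))) (Function('y')(P) = Add(-4, Mul(P, Add(P, Rational(5, 112)))) = Add(-4, Mul(P, Add(Rational(5, 112), P))))
Pow(Add(50108, Add(Function('y')(31), Mul(-1, 20998))), Rational(1, 2)) = Pow(Add(50108, Add(Add(-4, Pow(31, 2), Mul(Rational(5, 112), 31)), Mul(-1, 20998))), Rational(1, 2)) = Pow(Add(50108, Add(Add(-4, 961, Rational(155, 112)), -20998)), Rational(1, 2)) = Pow(Add(50108, Add(Rational(107339, 112), -20998)), Rational(1, 2)) = Pow(Add(50108, Rational(-2244437, 112)), Rational(1, 2)) = Pow(Rational(3367659, 112), Rational(1, 2)) = Mul(Rational(1, 28), Pow(23573613, Rational(1, 2)))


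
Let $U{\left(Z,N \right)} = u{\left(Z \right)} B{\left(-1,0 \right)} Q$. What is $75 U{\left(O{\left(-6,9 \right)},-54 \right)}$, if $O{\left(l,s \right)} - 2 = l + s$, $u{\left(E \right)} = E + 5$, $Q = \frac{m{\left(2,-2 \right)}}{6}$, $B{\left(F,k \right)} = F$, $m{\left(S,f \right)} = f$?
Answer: $250$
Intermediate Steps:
$Q = - \frac{1}{3}$ ($Q = - \frac{2}{6} = \left(-2\right) \frac{1}{6} = - \frac{1}{3} \approx -0.33333$)
$u{\left(E \right)} = 5 + E$
$O{\left(l,s \right)} = 2 + l + s$ ($O{\left(l,s \right)} = 2 + \left(l + s\right) = 2 + l + s$)
$U{\left(Z,N \right)} = \frac{5}{3} + \frac{Z}{3}$ ($U{\left(Z,N \right)} = \left(5 + Z\right) \left(-1\right) \left(- \frac{1}{3}\right) = \left(-5 - Z\right) \left(- \frac{1}{3}\right) = \frac{5}{3} + \frac{Z}{3}$)
$75 U{\left(O{\left(-6,9 \right)},-54 \right)} = 75 \left(\frac{5}{3} + \frac{2 - 6 + 9}{3}\right) = 75 \left(\frac{5}{3} + \frac{1}{3} \cdot 5\right) = 75 \left(\frac{5}{3} + \frac{5}{3}\right) = 75 \cdot \frac{10}{3} = 250$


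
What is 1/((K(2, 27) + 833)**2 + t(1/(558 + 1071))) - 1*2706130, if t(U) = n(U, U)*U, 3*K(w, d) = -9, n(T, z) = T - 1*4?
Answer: -4947058063433346409/1828093278385 ≈ -2.7061e+6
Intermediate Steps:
n(T, z) = -4 + T (n(T, z) = T - 4 = -4 + T)
K(w, d) = -3 (K(w, d) = (1/3)*(-9) = -3)
t(U) = U*(-4 + U) (t(U) = (-4 + U)*U = U*(-4 + U))
1/((K(2, 27) + 833)**2 + t(1/(558 + 1071))) - 1*2706130 = 1/((-3 + 833)**2 + (-4 + 1/(558 + 1071))/(558 + 1071)) - 1*2706130 = 1/(830**2 + (-4 + 1/1629)/1629) - 2706130 = 1/(688900 + (-4 + 1/1629)/1629) - 2706130 = 1/(688900 + (1/1629)*(-6515/1629)) - 2706130 = 1/(688900 - 6515/2653641) - 2706130 = 1/(1828093278385/2653641) - 2706130 = 2653641/1828093278385 - 2706130 = -4947058063433346409/1828093278385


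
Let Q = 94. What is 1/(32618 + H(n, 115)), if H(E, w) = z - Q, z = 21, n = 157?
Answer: 1/32545 ≈ 3.0727e-5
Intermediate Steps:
H(E, w) = -73 (H(E, w) = 21 - 1*94 = 21 - 94 = -73)
1/(32618 + H(n, 115)) = 1/(32618 - 73) = 1/32545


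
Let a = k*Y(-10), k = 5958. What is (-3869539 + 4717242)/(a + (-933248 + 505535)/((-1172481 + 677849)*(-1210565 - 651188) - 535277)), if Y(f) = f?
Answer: -60048807484673089/4220473385094441 ≈ -14.228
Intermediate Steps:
a = -59580 (a = 5958*(-10) = -59580)
(-3869539 + 4717242)/(a + (-933248 + 505535)/((-1172481 + 677849)*(-1210565 - 651188) - 535277)) = (-3869539 + 4717242)/(-59580 + (-933248 + 505535)/((-1172481 + 677849)*(-1210565 - 651188) - 535277)) = 847703/(-59580 - 427713/(-494632*(-1861753) - 535277)) = 847703/(-59580 - 427713/(920882609896 - 535277)) = 847703/(-59580 - 427713/920882074619) = 847703/(-59580 - 427713*1/920882074619) = 847703/(-59580 - 32901/70837082663) = 847703/(-4220473385094441/70837082663) = 847703*(-70837082663/4220473385094441) = -60048807484673089/4220473385094441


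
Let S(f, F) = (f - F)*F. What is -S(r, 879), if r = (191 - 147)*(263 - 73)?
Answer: -6575799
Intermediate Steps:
r = 8360 (r = 44*190 = 8360)
S(f, F) = F*(f - F)
-S(r, 879) = -879*(8360 - 1*879) = -879*(8360 - 879) = -879*7481 = -1*6575799 = -6575799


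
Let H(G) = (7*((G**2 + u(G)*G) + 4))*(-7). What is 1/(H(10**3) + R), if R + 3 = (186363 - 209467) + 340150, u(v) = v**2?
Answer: -1/49048683153 ≈ -2.0388e-11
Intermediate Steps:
R = 317043 (R = -3 + ((186363 - 209467) + 340150) = -3 + (-23104 + 340150) = -3 + 317046 = 317043)
H(G) = -196 - 49*G**2 - 49*G**3 (H(G) = (7*((G**2 + G**2*G) + 4))*(-7) = (7*((G**2 + G**3) + 4))*(-7) = (7*(4 + G**2 + G**3))*(-7) = (28 + 7*G**2 + 7*G**3)*(-7) = -196 - 49*G**2 - 49*G**3)
1/(H(10**3) + R) = 1/((-196 - 49*(10**3)**2 - 49*(10**3)**3) + 317043) = 1/((-196 - 49*1000**2 - 49*1000**3) + 317043) = 1/((-196 - 49*1000000 - 49*1000000000) + 317043) = 1/((-196 - 49000000 - 49000000000) + 317043) = 1/(-49049000196 + 317043) = 1/(-49048683153) = -1/49048683153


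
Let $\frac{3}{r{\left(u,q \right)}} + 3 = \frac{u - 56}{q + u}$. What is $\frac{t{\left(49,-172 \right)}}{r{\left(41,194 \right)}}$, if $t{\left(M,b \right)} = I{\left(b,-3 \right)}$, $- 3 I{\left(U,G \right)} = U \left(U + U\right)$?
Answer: $\frac{946688}{47} \approx 20142.0$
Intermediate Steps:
$r{\left(u,q \right)} = \frac{3}{-3 + \frac{-56 + u}{q + u}}$ ($r{\left(u,q \right)} = \frac{3}{-3 + \frac{u - 56}{q + u}} = \frac{3}{-3 + \frac{-56 + u}{q + u}}$)
$I{\left(U,G \right)} = - \frac{2 U^{2}}{3}$ ($I{\left(U,G \right)} = - \frac{U \left(U + U\right)}{3} = - \frac{U 2 U}{3} = - \frac{2 U^{2}}{3}$)
$t{\left(M,b \right)} = - \frac{2 b^{2}}{3}$
$\frac{t{\left(49,-172 \right)}}{r{\left(41,194 \right)}} = \frac{\left(- \frac{2}{3}\right) \left(-172\right)^{2}}{3 \frac{1}{56 + 2 \cdot 41 + 3 \cdot 194} \left(\left(-1\right) 194 - 41\right)} = \frac{\left(- \frac{2}{3}\right) 29584}{3 \frac{1}{56 + 82 + 582} \left(-194 - 41\right)} = - \frac{59168}{3 \cdot 3 \cdot \frac{1}{720} \left(-235\right)} = - \frac{59168}{3 \left(- \frac{47}{48}\right)} = \left(- \frac{59168}{3}\right) \left(- \frac{48}{47}\right) = \frac{946688}{47}$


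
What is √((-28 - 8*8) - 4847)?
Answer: I*√4939 ≈ 70.278*I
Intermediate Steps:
√((-28 - 8*8) - 4847) = √((-28 - 64) - 4847) = √(-92 - 4847) = √(-4939) = I*√4939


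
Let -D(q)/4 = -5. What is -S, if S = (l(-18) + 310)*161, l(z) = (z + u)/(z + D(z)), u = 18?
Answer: -49910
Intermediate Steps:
D(q) = 20 (D(q) = -4*(-5) = 20)
l(z) = (18 + z)/(20 + z) (l(z) = (z + 18)/(z + 20) = (18 + z)/(20 + z))
S = 49910 (S = ((18 - 18)/(20 - 18) + 310)*161 = (0/2 + 310)*161 = ((1/2)*0 + 310)*161 = (0 + 310)*161 = 310*161 = 49910)
-S = -1*49910 = -49910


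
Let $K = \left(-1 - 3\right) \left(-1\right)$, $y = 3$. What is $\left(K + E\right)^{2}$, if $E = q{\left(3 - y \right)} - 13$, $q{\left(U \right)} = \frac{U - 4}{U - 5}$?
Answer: $\frac{1681}{25} \approx 67.24$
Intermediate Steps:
$q{\left(U \right)} = \frac{-4 + U}{-5 + U}$
$K = 4$ ($K = \left(-4\right) \left(-1\right) = 4$)
$E = - \frac{61}{5}$ ($E = \frac{-4 + \left(3 - 3\right)}{-5 + \left(3 - 3\right)} - 13 = \frac{-4 + 0}{-5 + 0} - 13 = \frac{1}{-5} \left(-4\right) - 13 = \left(- \frac{1}{5}\right) \left(-4\right) - 13 = \frac{4}{5} - 13 = - \frac{61}{5} \approx -12.2$)
$\left(K + E\right)^{2} = \left(4 - \frac{61}{5}\right)^{2} = \left(- \frac{41}{5}\right)^{2} = \frac{1681}{25}$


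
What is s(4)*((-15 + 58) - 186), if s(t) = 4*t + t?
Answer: -2860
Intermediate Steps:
s(t) = 5*t
s(4)*((-15 + 58) - 186) = (5*4)*((-15 + 58) - 186) = 20*(43 - 186) = 20*(-143) = -2860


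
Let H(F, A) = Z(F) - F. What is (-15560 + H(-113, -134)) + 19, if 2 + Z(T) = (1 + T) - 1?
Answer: -15543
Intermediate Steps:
Z(T) = -2 + T (Z(T) = -2 + ((1 + T) - 1) = -2 + T)
H(F, A) = -2 (H(F, A) = (-2 + F) - F = -2)
(-15560 + H(-113, -134)) + 19 = (-15560 - 2) + 19 = -15562 + 19 = -15543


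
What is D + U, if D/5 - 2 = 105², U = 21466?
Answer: 76601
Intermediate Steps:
D = 55135 (D = 10 + 5*105² = 10 + 5*11025 = 10 + 55125 = 55135)
D + U = 55135 + 21466 = 76601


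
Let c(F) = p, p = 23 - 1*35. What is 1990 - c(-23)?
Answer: 2002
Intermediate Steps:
p = -12 (p = 23 - 35 = -12)
c(F) = -12
1990 - c(-23) = 1990 - 1*(-12) = 1990 + 12 = 2002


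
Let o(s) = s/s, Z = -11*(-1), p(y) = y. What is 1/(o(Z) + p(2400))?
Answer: 1/2401 ≈ 0.00041649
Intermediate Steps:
Z = 11
o(s) = 1
1/(o(Z) + p(2400)) = 1/(1 + 2400) = 1/2401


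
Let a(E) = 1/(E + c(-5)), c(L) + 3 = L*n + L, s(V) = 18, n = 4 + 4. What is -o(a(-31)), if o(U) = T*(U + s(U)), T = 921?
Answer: -1308741/79 ≈ -16566.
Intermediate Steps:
n = 8
c(L) = -3 + 9*L (c(L) = -3 + (L*8 + L) = -3 + (8*L + L) = -3 + 9*L)
a(E) = 1/(-48 + E) (a(E) = 1/(E + (-3 + 9*(-5))) = 1/(E + (-3 - 45)) = 1/(E - 48) = 1/(-48 + E))
o(U) = 16578 + 921*U (o(U) = 921*(U + 18) = 921*(18 + U) = 16578 + 921*U)
-o(a(-31)) = -(16578 + 921/(-48 - 31)) = -(16578 + 921/(-79)) = -(16578 + 921*(-1/79)) = -(16578 - 921/79) = -1*1308741/79 = -1308741/79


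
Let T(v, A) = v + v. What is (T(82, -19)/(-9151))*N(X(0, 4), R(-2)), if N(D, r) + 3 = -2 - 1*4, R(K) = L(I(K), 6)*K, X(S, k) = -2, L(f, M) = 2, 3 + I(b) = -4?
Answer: 1476/9151 ≈ 0.16129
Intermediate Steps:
I(b) = -7 (I(b) = -3 - 4 = -7)
R(K) = 2*K
N(D, r) = -9 (N(D, r) = -3 + (-2 - 1*4) = -3 + (-2 - 4) = -3 - 6 = -9)
T(v, A) = 2*v
(T(82, -19)/(-9151))*N(X(0, 4), R(-2)) = ((2*82)/(-9151))*(-9) = (164*(-1/9151))*(-9) = -164/9151*(-9) = 1476/9151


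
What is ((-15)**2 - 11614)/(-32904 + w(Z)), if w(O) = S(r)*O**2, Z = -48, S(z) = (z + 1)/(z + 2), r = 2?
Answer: 11389/31176 ≈ 0.36531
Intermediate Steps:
S(z) = (1 + z)/(2 + z)
w(O) = 3*O**2/4 (w(O) = ((1 + 2)/(2 + 2))*O**2 = (3/4)*O**2 = ((1/4)*3)*O**2 = 3*O**2/4)
((-15)**2 - 11614)/(-32904 + w(Z)) = ((-15)**2 - 11614)/(-32904 + (3/4)*(-48)**2) = (225 - 11614)/(-32904 + (3/4)*2304) = -11389/(-32904 + 1728) = -11389/(-31176) = -11389*(-1/31176) = 11389/31176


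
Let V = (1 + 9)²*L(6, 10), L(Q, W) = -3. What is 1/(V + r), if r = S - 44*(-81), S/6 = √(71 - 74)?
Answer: 272/887817 - I*√3/1775634 ≈ 0.00030637 - 9.7545e-7*I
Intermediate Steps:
S = 6*I*√3 (S = 6*√(71 - 74) = 6*√(-3) = 6*(I*√3) = 6*I*√3 ≈ 10.392*I)
V = -300 (V = (1 + 9)²*(-3) = 10²*(-3) = 100*(-3) = -300)
r = 3564 + 6*I*√3 (r = 6*I*√3 - 44*(-81) = 6*I*√3 + 3564 = 3564 + 6*I*√3 ≈ 3564.0 + 10.392*I)
1/(V + r) = 1/(-300 + (3564 + 6*I*√3)) = 1/(3264 + 6*I*√3)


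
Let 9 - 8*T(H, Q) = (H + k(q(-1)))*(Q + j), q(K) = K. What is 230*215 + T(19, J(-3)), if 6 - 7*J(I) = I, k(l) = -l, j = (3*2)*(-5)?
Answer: 2773283/56 ≈ 49523.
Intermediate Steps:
j = -30 (j = 6*(-5) = -30)
J(I) = 6/7 - I/7
T(H, Q) = 9/8 - (1 + H)*(-30 + Q)/8 (T(H, Q) = 9/8 - (H - 1*(-1))*(Q - 30)/8 = 9/8 - (H + 1)*(-30 + Q)/8 = 9/8 - (1 + H)*(-30 + Q)/8)
230*215 + T(19, J(-3)) = 230*215 + (39/8 - (6/7 - 1/7*(-3))/8 + (15/4)*19 - 1/8*19*(6/7 - 1/7*(-3))) = 49450 + (39/8 - (6/7 + 3/7)/8 + 285/4 - 1/8*19*(6/7 + 3/7)) = 49450 + (39/8 - 1/8*9/7 + 285/4 - 1/8*19*9/7) = 49450 + (39/8 - 9/56 + 285/4 - 171/56) = 49450 + 4083/56 = 2773283/56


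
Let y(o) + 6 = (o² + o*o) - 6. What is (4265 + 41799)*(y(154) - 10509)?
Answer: 1700268304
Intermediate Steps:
y(o) = -12 + 2*o² (y(o) = -6 + ((o² + o*o) - 6) = -6 + ((o² + o²) - 6) = -6 + (2*o² - 6) = -6 + (-6 + 2*o²) = -12 + 2*o²)
(4265 + 41799)*(y(154) - 10509) = (4265 + 41799)*((-12 + 2*154²) - 10509) = 46064*((-12 + 2*23716) - 10509) = 46064*((-12 + 47432) - 10509) = 46064*(47420 - 10509) = 46064*36911 = 1700268304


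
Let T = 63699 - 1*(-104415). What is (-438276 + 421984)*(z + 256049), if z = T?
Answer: -6910463596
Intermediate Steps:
T = 168114 (T = 63699 + 104415 = 168114)
z = 168114
(-438276 + 421984)*(z + 256049) = (-438276 + 421984)*(168114 + 256049) = -16292*424163 = -6910463596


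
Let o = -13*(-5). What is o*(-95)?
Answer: -6175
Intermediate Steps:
o = 65
o*(-95) = 65*(-95) = -6175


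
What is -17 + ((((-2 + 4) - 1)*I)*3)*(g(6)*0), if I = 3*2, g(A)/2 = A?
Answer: -17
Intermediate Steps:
g(A) = 2*A
I = 6
-17 + ((((-2 + 4) - 1)*I)*3)*(g(6)*0) = -17 + ((((-2 + 4) - 1)*6)*3)*((2*6)*0) = -17 + (((2 - 1)*6)*3)*(12*0) = -17 + ((1*6)*3)*0 = -17 + (6*3)*0 = -17 + 18*0 = -17 + 0 = -17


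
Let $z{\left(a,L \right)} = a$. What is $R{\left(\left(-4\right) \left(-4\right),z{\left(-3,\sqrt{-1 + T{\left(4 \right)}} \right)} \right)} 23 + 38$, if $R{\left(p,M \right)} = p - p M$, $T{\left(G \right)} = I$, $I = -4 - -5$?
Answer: $1510$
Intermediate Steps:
$I = 1$ ($I = -4 + 5 = 1$)
$T{\left(G \right)} = 1$
$R{\left(p,M \right)} = p - M p$
$R{\left(\left(-4\right) \left(-4\right),z{\left(-3,\sqrt{-1 + T{\left(4 \right)}} \right)} \right)} 23 + 38 = \left(-4\right) \left(-4\right) \left(1 - -3\right) 23 + 38 = 16 \left(1 + 3\right) 23 + 38 = 16 \cdot 4 \cdot 23 + 38 = 64 \cdot 23 + 38 = 1472 + 38 = 1510$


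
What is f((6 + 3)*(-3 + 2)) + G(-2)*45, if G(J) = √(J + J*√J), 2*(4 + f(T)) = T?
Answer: -17/2 + 45*√(-2 - 2*I*√2) ≈ 30.002 - 74.38*I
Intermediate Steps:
f(T) = -4 + T/2
G(J) = √(J + J^(3/2))
f((6 + 3)*(-3 + 2)) + G(-2)*45 = (-4 + ((6 + 3)*(-3 + 2))/2) + √(-2 + (-2)^(3/2))*45 = (-4 + (9*(-1))/2) + √(-2 - 2*I*√2)*45 = (-4 + (½)*(-9)) + 45*√(-2 - 2*I*√2) = (-4 - 9/2) + 45*√(-2 - 2*I*√2) = -17/2 + 45*√(-2 - 2*I*√2)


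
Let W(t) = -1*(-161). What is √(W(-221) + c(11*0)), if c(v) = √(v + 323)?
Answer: √(161 + √323) ≈ 13.378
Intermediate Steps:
W(t) = 161
c(v) = √(323 + v)
√(W(-221) + c(11*0)) = √(161 + √(323 + 11*0)) = √(161 + √(323 + 0)) = √(161 + √323)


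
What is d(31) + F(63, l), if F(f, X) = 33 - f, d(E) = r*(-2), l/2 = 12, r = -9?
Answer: -12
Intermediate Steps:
l = 24 (l = 2*12 = 24)
d(E) = 18 (d(E) = -9*(-2) = 18)
d(31) + F(63, l) = 18 + (33 - 1*63) = 18 + (33 - 63) = 18 - 30 = -12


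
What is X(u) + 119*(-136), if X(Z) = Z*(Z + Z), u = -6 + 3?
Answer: -16166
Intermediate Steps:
u = -3
X(Z) = 2*Z² (X(Z) = Z*(2*Z) = 2*Z²)
X(u) + 119*(-136) = 2*(-3)² + 119*(-136) = 2*9 - 16184 = 18 - 16184 = -16166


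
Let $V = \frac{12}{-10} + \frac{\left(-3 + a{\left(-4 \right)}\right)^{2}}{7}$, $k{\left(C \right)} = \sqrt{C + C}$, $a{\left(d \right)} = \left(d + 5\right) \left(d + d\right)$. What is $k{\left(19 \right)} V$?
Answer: $\frac{563 \sqrt{38}}{35} \approx 99.159$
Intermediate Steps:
$a{\left(d \right)} = 2 d \left(5 + d\right)$ ($a{\left(d \right)} = \left(5 + d\right) 2 d = 2 d \left(5 + d\right)$)
$k{\left(C \right)} = \sqrt{2} \sqrt{C}$ ($k{\left(C \right)} = \sqrt{2 C} = \sqrt{2} \sqrt{C}$)
$V = \frac{563}{35}$ ($V = \frac{12}{-10} + \frac{\left(-3 + 2 \left(-4\right) \left(5 - 4\right)\right)^{2}}{7} = 12 \left(- \frac{1}{10}\right) + \left(-3 + 2 \left(-4\right) 1\right)^{2} \cdot \frac{1}{7} = - \frac{6}{5} + \left(-3 - 8\right)^{2} \cdot \frac{1}{7} = - \frac{6}{5} + \left(-11\right)^{2} \cdot \frac{1}{7} = - \frac{6}{5} + 121 \cdot \frac{1}{7} = - \frac{6}{5} + \frac{121}{7} = \frac{563}{35} \approx 16.086$)
$k{\left(19 \right)} V = \sqrt{2} \sqrt{19} \cdot \frac{563}{35} = \sqrt{38} \cdot \frac{563}{35} = \frac{563 \sqrt{38}}{35}$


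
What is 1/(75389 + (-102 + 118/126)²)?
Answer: 3969/339757630 ≈ 1.1682e-5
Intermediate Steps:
1/(75389 + (-102 + 118/126)²) = 1/(75389 + (-102 + 118*(1/126))²) = 1/(75389 + (-102 + 59/63)²) = 1/(75389 + (-6367/63)²) = 1/(75389 + 40538689/3969) = 1/(339757630/3969) = 3969/339757630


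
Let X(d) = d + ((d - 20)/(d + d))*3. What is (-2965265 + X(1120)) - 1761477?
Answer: -529269499/112 ≈ -4.7256e+6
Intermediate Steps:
X(d) = d + 3*(-20 + d)/(2*d) (X(d) = d + ((-20 + d)/((2*d)))*3 = d + ((-20 + d)*(1/(2*d)))*3 = d + ((-20 + d)/(2*d))*3 = d + 3*(-20 + d)/(2*d))
(-2965265 + X(1120)) - 1761477 = (-2965265 + (3/2 + 1120 - 30/1120)) - 1761477 = (-2965265 + (3/2 + 1120 - 30*1/1120)) - 1761477 = (-2965265 + (3/2 + 1120 - 3/112)) - 1761477 = (-2965265 + 125605/112) - 1761477 = -331984075/112 - 1761477 = -529269499/112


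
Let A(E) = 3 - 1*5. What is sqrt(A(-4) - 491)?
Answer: I*sqrt(493) ≈ 22.204*I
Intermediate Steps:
A(E) = -2 (A(E) = 3 - 5 = -2)
sqrt(A(-4) - 491) = sqrt(-2 - 491) = sqrt(-493) = I*sqrt(493)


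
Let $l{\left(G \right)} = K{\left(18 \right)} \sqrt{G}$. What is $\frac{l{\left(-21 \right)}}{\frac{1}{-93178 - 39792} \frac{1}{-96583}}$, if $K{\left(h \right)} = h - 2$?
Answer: $205482264160 i \sqrt{21} \approx 9.4164 \cdot 10^{11} i$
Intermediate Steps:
$K{\left(h \right)} = -2 + h$
$l{\left(G \right)} = 16 \sqrt{G}$ ($l{\left(G \right)} = \left(-2 + 18\right) \sqrt{G} = 16 \sqrt{G}$)
$\frac{l{\left(-21 \right)}}{\frac{1}{-93178 - 39792} \frac{1}{-96583}} = \frac{16 \sqrt{-21}}{\frac{1}{-93178 - 39792} \frac{1}{-96583}} = \frac{16 i \sqrt{21}}{\frac{1}{-132970} \left(- \frac{1}{96583}\right)} = \frac{16 i \sqrt{21}}{\left(- \frac{1}{132970}\right) \left(- \frac{1}{96583}\right)} = 16 i \sqrt{21} \frac{1}{\frac{1}{12842641510}} = 16 i \sqrt{21} \cdot 12842641510 = 205482264160 i \sqrt{21}$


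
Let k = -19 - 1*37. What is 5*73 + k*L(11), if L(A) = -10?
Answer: 925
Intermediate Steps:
k = -56 (k = -19 - 37 = -56)
5*73 + k*L(11) = 5*73 - 56*(-10) = 365 + 560 = 925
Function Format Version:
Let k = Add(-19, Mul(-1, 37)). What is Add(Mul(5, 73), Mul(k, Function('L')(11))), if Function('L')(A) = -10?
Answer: 925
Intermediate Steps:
k = -56 (k = Add(-19, -37) = -56)
Add(Mul(5, 73), Mul(k, Function('L')(11))) = Add(Mul(5, 73), Mul(-56, -10)) = Add(365, 560) = 925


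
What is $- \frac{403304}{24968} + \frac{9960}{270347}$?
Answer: $- \frac{13597918151}{843752987} \approx -16.116$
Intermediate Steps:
$- \frac{403304}{24968} + \frac{9960}{270347} = \left(-403304\right) \frac{1}{24968} + 9960 \cdot \frac{1}{270347} = - \frac{50413}{3121} + \frac{9960}{270347} = - \frac{13597918151}{843752987}$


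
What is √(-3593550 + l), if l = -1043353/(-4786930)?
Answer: I*√82345110967761618710/4786930 ≈ 1895.7*I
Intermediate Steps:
l = 1043353/4786930 (l = -1043353*(-1/4786930) = 1043353/4786930 ≈ 0.21796)
√(-3593550 + l) = √(-3593550 + 1043353/4786930) = √(-17202071258147/4786930) = I*√82345110967761618710/4786930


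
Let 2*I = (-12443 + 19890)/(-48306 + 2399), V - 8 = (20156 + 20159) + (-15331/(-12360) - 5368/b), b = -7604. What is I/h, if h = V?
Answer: -87488696460/43496398439652317 ≈ -2.0114e-6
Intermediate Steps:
V = 947489455631/23496360 (V = 8 + ((20156 + 20159) + (-15331/(-12360) - 5368/(-7604))) = 8 + (40315 + (-15331*(-1/12360) - 5368*(-1/7604))) = 8 + (40315 + (15331/12360 + 1342/1901)) = 8 + (40315 + 45731351/23496360) = 8 + 947301484751/23496360 = 947489455631/23496360 ≈ 40325.)
h = 947489455631/23496360 ≈ 40325.
I = -7447/91814 (I = ((-12443 + 19890)/(-48306 + 2399))/2 = (7447/(-45907))/2 = (7447*(-1/45907))/2 = (½)*(-7447/45907) = -7447/91814 ≈ -0.081110)
I/h = -7447/(91814*947489455631/23496360) = -7447/91814*23496360/947489455631 = -87488696460/43496398439652317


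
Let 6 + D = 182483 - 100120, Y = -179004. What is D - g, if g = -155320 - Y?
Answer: 58673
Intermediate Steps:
g = 23684 (g = -155320 - 1*(-179004) = -155320 + 179004 = 23684)
D = 82357 (D = -6 + (182483 - 100120) = -6 + 82363 = 82357)
D - g = 82357 - 1*23684 = 82357 - 23684 = 58673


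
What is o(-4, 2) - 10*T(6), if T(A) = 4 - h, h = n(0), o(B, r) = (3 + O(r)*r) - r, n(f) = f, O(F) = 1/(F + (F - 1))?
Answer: -115/3 ≈ -38.333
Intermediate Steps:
O(F) = 1/(-1 + 2*F) (O(F) = 1/(F + (-1 + F)) = 1/(-1 + 2*F))
o(B, r) = 3 - r + r/(-1 + 2*r) (o(B, r) = (3 + r/(-1 + 2*r)) - r = 3 - r + r/(-1 + 2*r))
h = 0
T(A) = 4 (T(A) = 4 - 1*0 = 4 + 0 = 4)
o(-4, 2) - 10*T(6) = (2 + (-1 + 2*2)*(3 - 1*2))/(-1 + 2*2) - 10*4 = (2 + (-1 + 4)*(3 - 2))/(-1 + 4) - 40 = (2 + 3*1)/3 - 40 = (2 + 3)/3 - 40 = (⅓)*5 - 40 = 5/3 - 40 = -115/3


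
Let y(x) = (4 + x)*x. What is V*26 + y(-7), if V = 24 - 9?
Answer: 411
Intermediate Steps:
y(x) = x*(4 + x)
V = 15
V*26 + y(-7) = 15*26 - 7*(4 - 7) = 390 - 7*(-3) = 390 + 21 = 411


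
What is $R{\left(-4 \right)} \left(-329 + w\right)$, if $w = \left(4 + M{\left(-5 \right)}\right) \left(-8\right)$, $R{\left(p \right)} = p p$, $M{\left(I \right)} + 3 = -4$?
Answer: $-4880$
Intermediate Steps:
$M{\left(I \right)} = -7$ ($M{\left(I \right)} = -3 - 4 = -7$)
$R{\left(p \right)} = p^{2}$
$w = 24$ ($w = \left(4 - 7\right) \left(-8\right) = \left(-3\right) \left(-8\right) = 24$)
$R{\left(-4 \right)} \left(-329 + w\right) = \left(-4\right)^{2} \left(-329 + 24\right) = 16 \left(-305\right) = -4880$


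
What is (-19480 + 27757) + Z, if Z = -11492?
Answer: -3215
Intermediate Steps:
(-19480 + 27757) + Z = (-19480 + 27757) - 11492 = 8277 - 11492 = -3215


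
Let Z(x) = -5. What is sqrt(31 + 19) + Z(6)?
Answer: -5 + 5*sqrt(2) ≈ 2.0711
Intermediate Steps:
sqrt(31 + 19) + Z(6) = sqrt(31 + 19) - 5 = sqrt(50) - 5 = 5*sqrt(2) - 5 = -5 + 5*sqrt(2)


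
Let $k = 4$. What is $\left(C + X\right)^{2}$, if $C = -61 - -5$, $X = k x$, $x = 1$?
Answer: $2704$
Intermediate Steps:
$X = 4$ ($X = 4 \cdot 1 = 4$)
$C = -56$ ($C = -61 + 5 = -56$)
$\left(C + X\right)^{2} = \left(-56 + 4\right)^{2} = \left(-52\right)^{2} = 2704$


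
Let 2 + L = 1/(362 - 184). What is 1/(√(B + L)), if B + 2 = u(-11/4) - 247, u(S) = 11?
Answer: -I*√7603982/42719 ≈ -0.064551*I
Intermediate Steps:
L = -355/178 (L = -2 + 1/(362 - 184) = -2 + 1/178 = -355/178 ≈ -1.9944)
B = -238 (B = -2 + (11 - 247) = -2 - 236 = -238)
1/(√(B + L)) = 1/(√(-238 - 355/178)) = 1/(√(-42719/178)) = 1/(I*√7603982/178) = -I*√7603982/42719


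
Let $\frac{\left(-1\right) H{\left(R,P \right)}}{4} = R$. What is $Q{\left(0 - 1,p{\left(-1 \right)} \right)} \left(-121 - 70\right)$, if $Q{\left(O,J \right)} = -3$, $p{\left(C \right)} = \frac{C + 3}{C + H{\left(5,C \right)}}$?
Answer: $573$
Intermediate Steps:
$H{\left(R,P \right)} = - 4 R$
$p{\left(C \right)} = \frac{3 + C}{-20 + C}$ ($p{\left(C \right)} = \frac{C + 3}{C - 20} = \frac{3 + C}{C - 20} = \frac{3 + C}{-20 + C}$)
$Q{\left(0 - 1,p{\left(-1 \right)} \right)} \left(-121 - 70\right) = - 3 \left(-121 - 70\right) = \left(-3\right) \left(-191\right) = 573$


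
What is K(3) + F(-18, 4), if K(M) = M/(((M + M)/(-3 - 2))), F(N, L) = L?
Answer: 3/2 ≈ 1.5000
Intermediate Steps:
K(M) = -5/2 (K(M) = M/(((2*M)/(-5))) = M/(((2*M)*(-⅕))) = M/((-2*M/5)) = M*(-5/(2*M)) = -5/2)
K(3) + F(-18, 4) = -5/2 + 4 = 3/2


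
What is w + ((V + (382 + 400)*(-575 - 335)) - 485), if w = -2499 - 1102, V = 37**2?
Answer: -714337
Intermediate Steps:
V = 1369
w = -3601
w + ((V + (382 + 400)*(-575 - 335)) - 485) = -3601 + ((1369 + (382 + 400)*(-575 - 335)) - 485) = -3601 + ((1369 + 782*(-910)) - 485) = -3601 + ((1369 - 711620) - 485) = -3601 + (-710251 - 485) = -3601 - 710736 = -714337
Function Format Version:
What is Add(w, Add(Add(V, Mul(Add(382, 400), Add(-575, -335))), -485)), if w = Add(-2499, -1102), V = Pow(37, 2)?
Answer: -714337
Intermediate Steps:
V = 1369
w = -3601
Add(w, Add(Add(V, Mul(Add(382, 400), Add(-575, -335))), -485)) = Add(-3601, Add(Add(1369, Mul(Add(382, 400), Add(-575, -335))), -485)) = Add(-3601, Add(Add(1369, Mul(782, -910)), -485)) = Add(-3601, Add(Add(1369, -711620), -485)) = Add(-3601, Add(-710251, -485)) = Add(-3601, -710736) = -714337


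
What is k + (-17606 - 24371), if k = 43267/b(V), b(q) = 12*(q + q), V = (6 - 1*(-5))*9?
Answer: -99694085/2376 ≈ -41959.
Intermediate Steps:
V = 99 (V = (6 + 5)*9 = 11*9 = 99)
b(q) = 24*q (b(q) = 12*(2*q) = 24*q)
k = 43267/2376 (k = 43267/((24*99)) = 43267/2376 ≈ 18.210)
k + (-17606 - 24371) = 43267/2376 + (-17606 - 24371) = 43267/2376 - 41977 = -99694085/2376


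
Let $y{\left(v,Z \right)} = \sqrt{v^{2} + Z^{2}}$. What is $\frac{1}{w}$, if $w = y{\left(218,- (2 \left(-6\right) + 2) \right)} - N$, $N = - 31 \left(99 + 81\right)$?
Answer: $\frac{1395}{7772194} - \frac{\sqrt{11906}}{15544388} \approx 0.00017247$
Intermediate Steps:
$y{\left(v,Z \right)} = \sqrt{Z^{2} + v^{2}}$
$N = -5580$ ($N = \left(-31\right) 180 = -5580$)
$w = 5580 + 2 \sqrt{11906}$ ($w = \sqrt{\left(- (2 \left(-6\right) + 2)\right)^{2} + 218^{2}} - -5580 = \sqrt{\left(- (-12 + 2)\right)^{2} + 47524} + 5580 = \sqrt{\left(\left(-1\right) \left(-10\right)\right)^{2} + 47524} + 5580 = \sqrt{10^{2} + 47524} + 5580 = \sqrt{100 + 47524} + 5580 = \sqrt{47624} + 5580 = 2 \sqrt{11906} + 5580 = 5580 + 2 \sqrt{11906} \approx 5798.2$)
$\frac{1}{w} = \frac{1}{5580 + 2 \sqrt{11906}}$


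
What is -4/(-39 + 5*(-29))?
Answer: 1/46 ≈ 0.021739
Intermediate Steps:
-4/(-39 + 5*(-29)) = -4/(-39 - 145) = -4/(-184) = -4*(-1/184) = 1/46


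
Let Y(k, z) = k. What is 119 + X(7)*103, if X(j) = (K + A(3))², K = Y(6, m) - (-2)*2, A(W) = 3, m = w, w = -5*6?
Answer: 17526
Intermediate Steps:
w = -30
m = -30
K = 10 (K = 6 - (-2)*2 = 6 - 1*(-4) = 6 + 4 = 10)
X(j) = 169 (X(j) = (10 + 3)² = 13² = 169)
119 + X(7)*103 = 119 + 169*103 = 119 + 17407 = 17526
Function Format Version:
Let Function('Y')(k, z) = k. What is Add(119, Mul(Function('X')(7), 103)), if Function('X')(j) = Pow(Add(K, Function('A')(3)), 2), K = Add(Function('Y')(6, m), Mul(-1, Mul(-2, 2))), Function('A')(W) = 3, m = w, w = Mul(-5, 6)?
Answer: 17526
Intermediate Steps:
w = -30
m = -30
K = 10 (K = Add(6, Mul(-1, Mul(-2, 2))) = Add(6, Mul(-1, -4)) = Add(6, 4) = 10)
Function('X')(j) = 169 (Function('X')(j) = Pow(Add(10, 3), 2) = Pow(13, 2) = 169)
Add(119, Mul(Function('X')(7), 103)) = Add(119, Mul(169, 103)) = Add(119, 17407) = 17526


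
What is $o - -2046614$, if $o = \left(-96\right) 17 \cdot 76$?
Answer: $1922582$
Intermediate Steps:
$o = -124032$ ($o = \left(-1632\right) 76 = -124032$)
$o - -2046614 = -124032 - -2046614 = -124032 + 2046614 = 1922582$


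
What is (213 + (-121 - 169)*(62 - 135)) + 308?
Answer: 21691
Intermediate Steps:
(213 + (-121 - 169)*(62 - 135)) + 308 = (213 - 290*(-73)) + 308 = (213 + 21170) + 308 = 21383 + 308 = 21691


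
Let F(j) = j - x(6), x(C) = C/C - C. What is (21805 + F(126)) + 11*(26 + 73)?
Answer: 23025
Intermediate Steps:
x(C) = 1 - C
F(j) = 5 + j (F(j) = j - (1 - 1*6) = j - (1 - 6) = j - 1*(-5) = j + 5 = 5 + j)
(21805 + F(126)) + 11*(26 + 73) = (21805 + (5 + 126)) + 11*(26 + 73) = (21805 + 131) + 11*99 = 21936 + 1089 = 23025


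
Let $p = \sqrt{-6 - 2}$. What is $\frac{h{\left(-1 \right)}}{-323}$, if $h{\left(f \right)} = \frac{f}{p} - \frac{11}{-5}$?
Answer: $- \frac{11}{1615} - \frac{i \sqrt{2}}{1292} \approx -0.0068111 - 0.0010946 i$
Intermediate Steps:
$p = 2 i \sqrt{2}$ ($p = \sqrt{-8} = 2 i \sqrt{2} \approx 2.8284 i$)
$h{\left(f \right)} = \frac{11}{5} - \frac{i f \sqrt{2}}{4}$ ($h{\left(f \right)} = \frac{f}{2 i \sqrt{2}} - \frac{11}{-5} = f \left(- \frac{i \sqrt{2}}{4}\right) - - \frac{11}{5} = - \frac{i f \sqrt{2}}{4} + \frac{11}{5} = \frac{11}{5} - \frac{i f \sqrt{2}}{4}$)
$\frac{h{\left(-1 \right)}}{-323} = \frac{\frac{11}{5} - \frac{1}{4} i \left(-1\right) \sqrt{2}}{-323} = \left(\frac{11}{5} + \frac{i \sqrt{2}}{4}\right) \left(- \frac{1}{323}\right) = - \frac{11}{1615} - \frac{i \sqrt{2}}{1292}$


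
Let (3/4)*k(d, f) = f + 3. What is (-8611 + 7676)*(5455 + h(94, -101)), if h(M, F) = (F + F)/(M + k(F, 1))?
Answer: -759680020/149 ≈ -5.0985e+6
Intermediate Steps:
k(d, f) = 4 + 4*f/3 (k(d, f) = 4*(f + 3)/3 = 4*(3 + f)/3 = 4 + 4*f/3)
h(M, F) = 2*F/(16/3 + M) (h(M, F) = (F + F)/(M + (4 + (4/3)*1)) = (2*F)/(M + (4 + 4/3)) = (2*F)/(M + 16/3) = (2*F)/(16/3 + M) = 2*F/(16/3 + M))
(-8611 + 7676)*(5455 + h(94, -101)) = (-8611 + 7676)*(5455 + 6*(-101)/(16 + 3*94)) = -935*(5455 + 6*(-101)/(16 + 282)) = -935*(5455 + 6*(-101)/298) = -935*(5455 + 6*(-101)*(1/298)) = -935*(5455 - 303/149) = -935*812492/149 = -759680020/149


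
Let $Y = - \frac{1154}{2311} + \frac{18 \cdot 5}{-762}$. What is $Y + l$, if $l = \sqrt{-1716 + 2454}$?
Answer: $- \frac{181223}{293497} + 3 \sqrt{82} \approx 26.549$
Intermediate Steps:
$l = 3 \sqrt{82}$ ($l = \sqrt{738} = 3 \sqrt{82} \approx 27.166$)
$Y = - \frac{181223}{293497}$ ($Y = \left(-1154\right) \frac{1}{2311} + 90 \left(- \frac{1}{762}\right) = - \frac{1154}{2311} - \frac{15}{127} = - \frac{181223}{293497} \approx -0.61746$)
$Y + l = - \frac{181223}{293497} + 3 \sqrt{82}$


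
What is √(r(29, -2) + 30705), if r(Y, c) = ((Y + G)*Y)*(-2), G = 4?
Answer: 3*√3199 ≈ 169.68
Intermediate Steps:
r(Y, c) = -2*Y*(4 + Y) (r(Y, c) = ((Y + 4)*Y)*(-2) = ((4 + Y)*Y)*(-2) = (Y*(4 + Y))*(-2) = -2*Y*(4 + Y))
√(r(29, -2) + 30705) = √(-2*29*(4 + 29) + 30705) = √(-2*29*33 + 30705) = √(-1914 + 30705) = √28791 = 3*√3199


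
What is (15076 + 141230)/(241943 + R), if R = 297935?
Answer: 78153/269939 ≈ 0.28952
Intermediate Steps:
(15076 + 141230)/(241943 + R) = (15076 + 141230)/(241943 + 297935) = 156306/539878 = 156306*(1/539878) = 78153/269939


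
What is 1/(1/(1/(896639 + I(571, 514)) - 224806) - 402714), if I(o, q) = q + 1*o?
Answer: -201813741543/81273219112645426 ≈ -2.4832e-6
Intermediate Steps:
I(o, q) = o + q (I(o, q) = q + o = o + q)
1/(1/(1/(896639 + I(571, 514)) - 224806) - 402714) = 1/(1/(1/(896639 + (571 + 514)) - 224806) - 402714) = 1/(1/(1/(896639 + 1085) - 224806) - 402714) = 1/(1/(1/897724 - 224806) - 402714) = 1/(1/(-201813741543/897724) - 402714) = 1/(-897724/201813741543 - 402714) = 1/(-81273219112645426/201813741543) = -201813741543/81273219112645426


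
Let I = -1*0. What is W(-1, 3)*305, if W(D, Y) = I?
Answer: 0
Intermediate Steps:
I = 0
W(D, Y) = 0
W(-1, 3)*305 = 0*305 = 0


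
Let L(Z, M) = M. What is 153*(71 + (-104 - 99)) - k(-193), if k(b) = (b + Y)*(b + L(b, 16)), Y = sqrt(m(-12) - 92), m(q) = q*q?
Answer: -54357 + 354*sqrt(13) ≈ -53081.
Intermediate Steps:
m(q) = q**2
Y = 2*sqrt(13) (Y = sqrt((-12)**2 - 92) = sqrt(144 - 92) = sqrt(52) = 2*sqrt(13) ≈ 7.2111)
k(b) = (16 + b)*(b + 2*sqrt(13)) (k(b) = (b + 2*sqrt(13))*(b + 16) = (b + 2*sqrt(13))*(16 + b) = (16 + b)*(b + 2*sqrt(13)))
153*(71 + (-104 - 99)) - k(-193) = 153*(71 + (-104 - 99)) - ((-193)**2 + 16*(-193) + 32*sqrt(13) + 2*(-193)*sqrt(13)) = 153*(71 - 203) - (37249 - 3088 + 32*sqrt(13) - 386*sqrt(13)) = 153*(-132) - (34161 - 354*sqrt(13)) = -20196 + (-34161 + 354*sqrt(13)) = -54357 + 354*sqrt(13)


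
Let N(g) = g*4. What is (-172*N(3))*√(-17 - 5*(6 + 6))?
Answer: -2064*I*√77 ≈ -18112.0*I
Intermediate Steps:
N(g) = 4*g
(-172*N(3))*√(-17 - 5*(6 + 6)) = (-688*3)*√(-17 - 5*(6 + 6)) = (-172*12)*√(-17 - 5*12) = -2064*√(-17 - 60) = -2064*I*√77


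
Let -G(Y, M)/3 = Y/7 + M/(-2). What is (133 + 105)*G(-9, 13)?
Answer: 5559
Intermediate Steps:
G(Y, M) = -3*Y/7 + 3*M/2 (G(Y, M) = -3*(Y/7 + M/(-2)) = -3*(Y*(⅐) + M*(-½)) = -3*(Y/7 - M/2) = -3*(-M/2 + Y/7) = -3*Y/7 + 3*M/2)
(133 + 105)*G(-9, 13) = (133 + 105)*(-3/7*(-9) + (3/2)*13) = 238*(27/7 + 39/2) = 238*(327/14) = 5559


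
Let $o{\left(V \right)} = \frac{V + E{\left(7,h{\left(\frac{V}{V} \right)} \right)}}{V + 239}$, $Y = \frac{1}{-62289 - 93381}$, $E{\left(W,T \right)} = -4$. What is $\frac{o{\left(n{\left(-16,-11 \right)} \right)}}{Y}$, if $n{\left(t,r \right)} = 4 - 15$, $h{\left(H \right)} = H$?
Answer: $\frac{389175}{38} \approx 10241.0$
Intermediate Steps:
$n{\left(t,r \right)} = -11$ ($n{\left(t,r \right)} = 4 - 15 = -11$)
$Y = - \frac{1}{155670}$ ($Y = \frac{1}{-155670} = - \frac{1}{155670} \approx -6.4238 \cdot 10^{-6}$)
$o{\left(V \right)} = \frac{-4 + V}{239 + V}$ ($o{\left(V \right)} = \frac{V - 4}{V + 239} = \frac{-4 + V}{239 + V}$)
$\frac{o{\left(n{\left(-16,-11 \right)} \right)}}{Y} = \frac{\frac{1}{239 - 11} \left(-4 - 11\right)}{- \frac{1}{155670}} = \frac{1}{228} \left(-15\right) \left(-155670\right) = \left(- \frac{5}{76}\right) \left(-155670\right) = \frac{389175}{38}$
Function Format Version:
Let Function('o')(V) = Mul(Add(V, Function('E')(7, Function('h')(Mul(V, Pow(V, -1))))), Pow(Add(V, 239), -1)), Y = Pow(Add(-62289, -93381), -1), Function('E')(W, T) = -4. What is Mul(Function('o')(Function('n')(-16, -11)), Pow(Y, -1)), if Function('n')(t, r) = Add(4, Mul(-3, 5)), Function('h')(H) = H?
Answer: Rational(389175, 38) ≈ 10241.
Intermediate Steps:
Function('n')(t, r) = -11 (Function('n')(t, r) = Add(4, -15) = -11)
Y = Rational(-1, 155670) (Y = Pow(-155670, -1) = Rational(-1, 155670) ≈ -6.4238e-6)
Function('o')(V) = Mul(Pow(Add(239, V), -1), Add(-4, V)) (Function('o')(V) = Mul(Add(V, -4), Pow(Add(V, 239), -1)) = Mul(Add(-4, V), Pow(Add(239, V), -1)) = Mul(Pow(Add(239, V), -1), Add(-4, V)))
Mul(Function('o')(Function('n')(-16, -11)), Pow(Y, -1)) = Mul(Mul(Pow(Add(239, -11), -1), Add(-4, -11)), Pow(Rational(-1, 155670), -1)) = Mul(Mul(Pow(228, -1), -15), -155670) = Mul(Mul(Rational(1, 228), -15), -155670) = Mul(Rational(-5, 76), -155670) = Rational(389175, 38)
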